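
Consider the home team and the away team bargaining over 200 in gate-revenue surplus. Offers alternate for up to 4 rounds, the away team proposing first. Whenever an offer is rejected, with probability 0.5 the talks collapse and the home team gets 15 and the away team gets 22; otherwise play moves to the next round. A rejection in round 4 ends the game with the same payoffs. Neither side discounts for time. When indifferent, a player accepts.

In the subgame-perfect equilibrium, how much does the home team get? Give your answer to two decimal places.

76.13

Round 4 (the home team proposes): the away team gets 22 if talks fail, so the home team offers 22 and keeps 178.
Round 3 (the away team proposes): rejecting gives the home team an expected 0.5 × 178 + 0.5 × 15 = 96.5, so the away team offers 96.5, keeping 103.5.
Round 2 (the home team proposes): rejecting gives the away team an expected 0.5 × 103.5 + 0.5 × 22 = 62.75; the home team offers that and keeps 137.25.
Round 1 (the away team proposes): rejecting gives the home team an expected 0.5 × 137.25 + 0.5 × 15 = 76.125, so the away team offers 76.125, keeping 123.875.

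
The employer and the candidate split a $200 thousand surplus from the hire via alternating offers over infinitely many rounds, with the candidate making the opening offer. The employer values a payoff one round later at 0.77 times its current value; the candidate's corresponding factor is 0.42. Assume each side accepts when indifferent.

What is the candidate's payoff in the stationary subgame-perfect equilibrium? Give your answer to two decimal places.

In a stationary SPE each proposer offers the other exactly their discounted continuation value.
If the candidate keeps x when proposing and the employer keeps y when proposing, then x = 200 − 0.77y and y = 200 − 0.42x.
Solving: x = 200(1 − 0.77) / (1 − 0.42·0.77) = 46 / 0.6766 ≈ 67.9870.
The employer gets 200 − 67.9870 ≈ 132.0130.

67.99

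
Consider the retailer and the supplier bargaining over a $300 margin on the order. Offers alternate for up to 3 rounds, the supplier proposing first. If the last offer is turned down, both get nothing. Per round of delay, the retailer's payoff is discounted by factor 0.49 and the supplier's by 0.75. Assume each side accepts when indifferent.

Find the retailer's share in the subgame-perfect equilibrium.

36.75

By backward induction:
Round 3 (the supplier proposes): rejection yields 0 for the retailer; the supplier offers 0 and keeps 300.
Round 2 (the retailer proposes): the supplier can get 300 next round, worth 0.75 × 300 = 225 now; the retailer offers that and keeps 75.
Round 1 (the supplier proposes): the retailer can get 75 next round, worth 0.49 × 75 = 36.75 now. The supplier offers 36.75 and keeps 300 − 36.75 = 263.25.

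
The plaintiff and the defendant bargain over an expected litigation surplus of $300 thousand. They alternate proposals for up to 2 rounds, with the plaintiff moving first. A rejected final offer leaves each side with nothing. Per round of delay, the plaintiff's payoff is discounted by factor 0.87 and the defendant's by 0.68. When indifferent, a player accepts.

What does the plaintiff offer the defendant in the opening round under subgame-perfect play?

Round 2 (the defendant proposes): rejection yields 0 for the plaintiff; the defendant offers 0 and keeps 300.
Round 1 (the plaintiff proposes): the defendant can get 300 next round, worth 0.68 × 300 = 204 now. The plaintiff offers 204 and keeps 300 − 204 = 96.

204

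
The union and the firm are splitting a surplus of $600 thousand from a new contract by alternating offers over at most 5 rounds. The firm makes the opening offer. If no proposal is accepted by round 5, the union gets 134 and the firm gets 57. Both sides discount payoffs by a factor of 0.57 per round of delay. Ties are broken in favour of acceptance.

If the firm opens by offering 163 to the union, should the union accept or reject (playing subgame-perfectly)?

Round 5 (the firm proposes): the union gets 134 if talks fail, so the firm offers 134 and keeps 466.
Round 4 (the union proposes): the firm can get 466 next round, worth 0.57 × 466 = 265.62 now; the union offers that and keeps 334.38.
Round 3 (the firm proposes): the union can get 334.38 next round, worth 0.57 × 334.38 = 190.5966 now; the firm offers that and keeps 409.4034.
Round 2 (the union proposes): the firm can get 409.4034 next round, worth 0.57 × 409.4034 = 233.359938 now. The union offers 233.359938 and keeps 600 − 233.359938 = 366.640062.
So by rejecting in round 1, the union gets 366.640062 next round, worth 0.57 × 366.640062 = 208.98483534 now.
Offer 163 < 208.98483534, so the union rejects.

Reject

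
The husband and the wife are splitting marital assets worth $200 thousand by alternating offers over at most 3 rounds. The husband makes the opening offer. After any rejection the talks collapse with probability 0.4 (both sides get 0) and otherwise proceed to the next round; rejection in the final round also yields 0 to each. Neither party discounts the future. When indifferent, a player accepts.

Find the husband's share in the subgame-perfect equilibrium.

152

By backward induction:
Round 3 (the husband proposes): the wife will accept anything ≥ 0, so the husband offers 0 and keeps 200.
Round 2 (the wife proposes): rejecting gives the husband an expected 0.6 × 200 = 120, so the wife offers 120, keeping 80.
Round 1 (the husband proposes): rejecting gives the wife an expected 0.6 × 80 = 48. The husband offers 48 and keeps 200 − 48 = 152.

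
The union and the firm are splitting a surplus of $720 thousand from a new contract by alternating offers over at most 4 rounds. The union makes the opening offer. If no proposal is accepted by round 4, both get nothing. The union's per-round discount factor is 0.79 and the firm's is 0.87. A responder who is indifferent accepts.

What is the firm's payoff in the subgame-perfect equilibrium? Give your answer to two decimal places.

562.07

Round 4 (the firm proposes): the union will accept anything ≥ 0, so the firm offers 0 and keeps 720.
Round 3 (the union proposes): the firm can get 720 next round, worth 0.87 × 720 = 626.4 now; the union offers that and keeps 93.6.
Round 2 (the firm proposes): the union can get 93.6 next round, worth 0.79 × 93.6 = 73.944 now. The firm offers 73.944 and keeps 720 − 73.944 = 646.056.
Round 1 (the union proposes): the firm can get 646.056 next round, worth 0.87 × 646.056 = 562.06872 now; the union offers that and keeps 157.93128.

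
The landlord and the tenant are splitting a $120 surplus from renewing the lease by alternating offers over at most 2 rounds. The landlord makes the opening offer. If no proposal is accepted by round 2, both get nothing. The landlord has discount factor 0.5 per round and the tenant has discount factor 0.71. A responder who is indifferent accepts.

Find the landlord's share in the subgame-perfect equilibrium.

Round 2 (the tenant proposes): rejection yields 0 for the landlord; the tenant offers 0 and keeps 120.
Round 1 (the landlord proposes): the tenant can get 120 next round, worth 0.71 × 120 = 85.2 now; the landlord offers that and keeps 34.8.

34.8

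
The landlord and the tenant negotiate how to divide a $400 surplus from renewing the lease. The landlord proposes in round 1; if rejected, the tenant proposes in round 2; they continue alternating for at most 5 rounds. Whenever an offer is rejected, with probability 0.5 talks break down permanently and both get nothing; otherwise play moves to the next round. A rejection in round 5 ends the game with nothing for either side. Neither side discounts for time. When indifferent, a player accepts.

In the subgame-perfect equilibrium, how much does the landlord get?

Round 5 (the landlord proposes): the tenant will accept anything ≥ 0, so the landlord offers 0 and keeps 400.
Round 4 (the tenant proposes): rejecting gives the landlord an expected 0.5 × 400 = 200; the tenant offers that and keeps 200.
Round 3 (the landlord proposes): rejecting gives the tenant an expected 0.5 × 200 = 100, so the landlord offers 100, keeping 300.
Round 2 (the tenant proposes): rejecting gives the landlord an expected 0.5 × 300 = 150. The tenant offers 150 and keeps 400 − 150 = 250.
Round 1 (the landlord proposes): rejecting gives the tenant an expected 0.5 × 250 = 125. The landlord offers 125 and keeps 400 − 125 = 275.

275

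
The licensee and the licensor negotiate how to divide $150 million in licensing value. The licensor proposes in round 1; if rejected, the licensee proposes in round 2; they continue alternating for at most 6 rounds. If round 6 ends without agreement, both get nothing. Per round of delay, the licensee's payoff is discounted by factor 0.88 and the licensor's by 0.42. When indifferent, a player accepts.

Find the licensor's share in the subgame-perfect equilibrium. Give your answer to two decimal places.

27.11

Round 6 (the licensee proposes): rejection yields 0 for the licensor; the licensee offers 0 and keeps 150.
Round 5 (the licensor proposes): the licensee can get 150 next round, worth 0.88 × 150 = 132 now; the licensor offers that and keeps 18.
Round 4 (the licensee proposes): the licensor can get 18 next round, worth 0.42 × 18 = 7.56 now; the licensee offers that and keeps 142.44.
Round 3 (the licensor proposes): the licensee can get 142.44 next round, worth 0.88 × 142.44 = 125.3472 now. The licensor offers 125.3472 and keeps 150 − 125.3472 = 24.6528.
Round 2 (the licensee proposes): the licensor can get 24.6528 next round, worth 0.42 × 24.6528 = 10.354176 now. The licensee offers 10.354176 and keeps 150 − 10.354176 = 139.645824.
Round 1 (the licensor proposes): the licensee can get 139.645824 next round, worth 0.88 × 139.645824 = 122.88832512 now, so the licensor offers 122.88832512, keeping 27.11167488.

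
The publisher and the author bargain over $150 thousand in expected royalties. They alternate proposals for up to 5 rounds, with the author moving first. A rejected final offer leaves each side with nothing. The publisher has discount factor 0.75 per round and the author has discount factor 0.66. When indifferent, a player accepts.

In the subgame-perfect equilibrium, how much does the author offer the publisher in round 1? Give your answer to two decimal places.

57.18

Solve by backward induction from round 5.
Round 5 (the author proposes): rejection yields 0 for the publisher; the author offers 0 and keeps 150.
Round 4 (the publisher proposes): the author can get 150 next round, worth 0.66 × 150 = 99 now; the publisher offers that and keeps 51.
Round 3 (the author proposes): the publisher can get 51 next round, worth 0.75 × 51 = 38.25 now; the author offers that and keeps 111.75.
Round 2 (the publisher proposes): the author can get 111.75 next round, worth 0.66 × 111.75 = 73.755 now. The publisher offers 73.755 and keeps 150 − 73.755 = 76.245.
Round 1 (the author proposes): the publisher can get 76.245 next round, worth 0.75 × 76.245 = 57.18375 now, so the author offers 57.18375, keeping 92.81625.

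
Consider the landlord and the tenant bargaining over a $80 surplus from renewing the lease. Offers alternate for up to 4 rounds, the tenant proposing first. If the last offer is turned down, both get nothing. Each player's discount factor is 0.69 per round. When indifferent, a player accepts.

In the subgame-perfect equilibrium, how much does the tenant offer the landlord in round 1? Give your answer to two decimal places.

By backward induction:
Round 4 (the landlord proposes): the tenant will accept anything ≥ 0, so the landlord offers 0 and keeps 80.
Round 3 (the tenant proposes): the landlord can get 80 next round, worth 0.69 × 80 = 55.2 now. The tenant offers 55.2 and keeps 80 − 55.2 = 24.8.
Round 2 (the landlord proposes): the tenant can get 24.8 next round, worth 0.69 × 24.8 = 17.112 now, so the landlord offers 17.112, keeping 62.888.
Round 1 (the tenant proposes): the landlord can get 62.888 next round, worth 0.69 × 62.888 = 43.39272 now, so the tenant offers 43.39272, keeping 36.60728.

43.39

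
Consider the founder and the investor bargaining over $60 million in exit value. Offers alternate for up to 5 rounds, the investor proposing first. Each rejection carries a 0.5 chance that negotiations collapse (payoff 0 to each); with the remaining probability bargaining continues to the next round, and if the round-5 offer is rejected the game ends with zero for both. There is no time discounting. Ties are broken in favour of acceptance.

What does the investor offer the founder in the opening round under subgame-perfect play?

By backward induction:
Round 5 (the investor proposes): the founder will accept anything ≥ 0, so the investor offers 0 and keeps 60.
Round 4 (the founder proposes): rejecting gives the investor an expected 0.5 × 60 = 30, so the founder offers 30, keeping 30.
Round 3 (the investor proposes): rejecting gives the founder an expected 0.5 × 30 = 15. The investor offers 15 and keeps 60 − 15 = 45.
Round 2 (the founder proposes): rejecting gives the investor an expected 0.5 × 45 = 22.5, so the founder offers 22.5, keeping 37.5.
Round 1 (the investor proposes): rejecting gives the founder an expected 0.5 × 37.5 = 18.75, so the investor offers 18.75, keeping 41.25.

18.75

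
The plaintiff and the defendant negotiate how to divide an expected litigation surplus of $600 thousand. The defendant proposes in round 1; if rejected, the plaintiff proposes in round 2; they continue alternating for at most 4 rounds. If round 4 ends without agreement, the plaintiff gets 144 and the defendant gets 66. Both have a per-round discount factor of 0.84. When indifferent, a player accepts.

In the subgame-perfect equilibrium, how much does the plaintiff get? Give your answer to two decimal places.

Round 4 (the plaintiff proposes): the defendant gets 66 if talks fail, so the plaintiff offers 66 and keeps 534.
Round 3 (the defendant proposes): the plaintiff can get 534 next round, worth 0.84 × 534 = 448.56 now, so the defendant offers 448.56, keeping 151.44.
Round 2 (the plaintiff proposes): the defendant can get 151.44 next round, worth 0.84 × 151.44 = 127.2096 now, so the plaintiff offers 127.2096, keeping 472.7904.
Round 1 (the defendant proposes): the plaintiff can get 472.7904 next round, worth 0.84 × 472.7904 = 397.143936 now, so the defendant offers 397.143936, keeping 202.856064.

397.14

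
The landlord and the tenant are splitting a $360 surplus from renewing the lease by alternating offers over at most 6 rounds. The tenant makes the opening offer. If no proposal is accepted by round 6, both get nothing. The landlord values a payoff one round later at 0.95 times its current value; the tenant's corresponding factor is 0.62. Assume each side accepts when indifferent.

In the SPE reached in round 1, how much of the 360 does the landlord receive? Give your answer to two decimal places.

325.15

Round 6 (the landlord proposes): rejection yields 0 for the tenant; the landlord offers 0 and keeps 360.
Round 5 (the tenant proposes): the landlord can get 360 next round, worth 0.95 × 360 = 342 now. The tenant offers 342 and keeps 360 − 342 = 18.
Round 4 (the landlord proposes): the tenant can get 18 next round, worth 0.62 × 18 = 11.16 now, so the landlord offers 11.16, keeping 348.84.
Round 3 (the tenant proposes): the landlord can get 348.84 next round, worth 0.95 × 348.84 = 331.398 now, so the tenant offers 331.398, keeping 28.602.
Round 2 (the landlord proposes): the tenant can get 28.602 next round, worth 0.62 × 28.602 = 17.73324 now, so the landlord offers 17.73324, keeping 342.26676.
Round 1 (the tenant proposes): the landlord can get 342.26676 next round, worth 0.95 × 342.26676 = 325.153422 now; the tenant offers that and keeps 34.846578.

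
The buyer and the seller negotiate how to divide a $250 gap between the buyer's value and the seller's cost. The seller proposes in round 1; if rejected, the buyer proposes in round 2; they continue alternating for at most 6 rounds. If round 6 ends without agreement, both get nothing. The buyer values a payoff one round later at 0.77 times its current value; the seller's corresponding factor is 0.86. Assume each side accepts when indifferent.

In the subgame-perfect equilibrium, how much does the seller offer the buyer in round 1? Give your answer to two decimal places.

Solve by backward induction from round 6.
Round 6 (the buyer proposes): rejection yields 0 for the seller; the buyer offers 0 and keeps 250.
Round 5 (the seller proposes): the buyer can get 250 next round, worth 0.77 × 250 = 192.5 now. The seller offers 192.5 and keeps 250 − 192.5 = 57.5.
Round 4 (the buyer proposes): the seller can get 57.5 next round, worth 0.86 × 57.5 = 49.45 now; the buyer offers that and keeps 200.55.
Round 3 (the seller proposes): the buyer can get 200.55 next round, worth 0.77 × 200.55 = 154.4235 now. The seller offers 154.4235 and keeps 250 − 154.4235 = 95.5765.
Round 2 (the buyer proposes): the seller can get 95.5765 next round, worth 0.86 × 95.5765 = 82.19579 now. The buyer offers 82.19579 and keeps 250 − 82.19579 = 167.80421.
Round 1 (the seller proposes): the buyer can get 167.80421 next round, worth 0.77 × 167.80421 = 129.2092417 now, so the seller offers 129.2092417, keeping 120.7907583.

129.21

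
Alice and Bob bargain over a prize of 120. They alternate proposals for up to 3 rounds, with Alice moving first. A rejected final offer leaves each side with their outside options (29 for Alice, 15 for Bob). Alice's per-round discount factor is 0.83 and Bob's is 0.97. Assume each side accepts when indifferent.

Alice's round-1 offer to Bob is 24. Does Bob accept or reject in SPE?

Work out Bob's continuation value if the offer is rejected.
Round 3 (Alice proposes): Bob gets 15 if talks fail, so Alice offers 15 and keeps 105.
Round 2 (Bob proposes): Alice can get 105 next round, worth 0.83 × 105 = 87.15 now; Bob offers that and keeps 32.85.
So by rejecting in round 1, Bob gets 32.85 next round, worth 0.97 × 32.85 = 31.8645 now.
Offer 24 < 31.8645, so Bob rejects.

Reject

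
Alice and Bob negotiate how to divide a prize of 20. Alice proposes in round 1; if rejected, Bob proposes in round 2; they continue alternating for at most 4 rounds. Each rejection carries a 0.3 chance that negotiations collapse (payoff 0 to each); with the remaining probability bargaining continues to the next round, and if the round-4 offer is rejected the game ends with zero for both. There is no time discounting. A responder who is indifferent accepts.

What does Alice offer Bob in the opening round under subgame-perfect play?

By backward induction:
Round 4 (Bob proposes): Alice will accept anything ≥ 0, so Bob offers 0 and keeps 20.
Round 3 (Alice proposes): rejecting gives Bob an expected 0.7 × 20 = 14. Alice offers 14 and keeps 20 − 14 = 6.
Round 2 (Bob proposes): rejecting gives Alice an expected 0.7 × 6 = 4.2. Bob offers 4.2 and keeps 20 − 4.2 = 15.8.
Round 1 (Alice proposes): rejecting gives Bob an expected 0.7 × 15.8 = 11.06. Alice offers 11.06 and keeps 20 − 11.06 = 8.94.

11.06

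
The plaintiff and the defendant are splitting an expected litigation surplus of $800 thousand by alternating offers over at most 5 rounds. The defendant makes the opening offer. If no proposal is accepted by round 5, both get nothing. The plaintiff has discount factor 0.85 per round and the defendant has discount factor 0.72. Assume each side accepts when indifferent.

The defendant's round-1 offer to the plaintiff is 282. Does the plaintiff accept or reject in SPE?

Reject

Work out the plaintiff's continuation value if the offer is rejected.
Round 5 (the defendant proposes): rejection yields 0 for the plaintiff; the defendant offers 0 and keeps 800.
Round 4 (the plaintiff proposes): the defendant can get 800 next round, worth 0.72 × 800 = 576 now, so the plaintiff offers 576, keeping 224.
Round 3 (the defendant proposes): the plaintiff can get 224 next round, worth 0.85 × 224 = 190.4 now; the defendant offers that and keeps 609.6.
Round 2 (the plaintiff proposes): the defendant can get 609.6 next round, worth 0.72 × 609.6 = 438.912 now; the plaintiff offers that and keeps 361.088.
So by rejecting in round 1, the plaintiff gets 361.088 next round, worth 0.85 × 361.088 = 306.9248 now.
Offer 282 < 306.9248, so the plaintiff rejects.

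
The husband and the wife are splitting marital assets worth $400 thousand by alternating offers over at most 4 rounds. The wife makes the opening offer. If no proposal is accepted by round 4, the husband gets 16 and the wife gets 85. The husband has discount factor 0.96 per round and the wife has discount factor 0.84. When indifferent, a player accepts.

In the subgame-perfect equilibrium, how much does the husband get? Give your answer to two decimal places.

Round 4 (the husband proposes): the wife gets 85 if talks fail, so the husband offers 85 and keeps 315.
Round 3 (the wife proposes): the husband can get 315 next round, worth 0.96 × 315 = 302.4 now. The wife offers 302.4 and keeps 400 − 302.4 = 97.6.
Round 2 (the husband proposes): the wife can get 97.6 next round, worth 0.84 × 97.6 = 81.984 now. The husband offers 81.984 and keeps 400 − 81.984 = 318.016.
Round 1 (the wife proposes): the husband can get 318.016 next round, worth 0.96 × 318.016 = 305.29536 now, so the wife offers 305.29536, keeping 94.70464.

305.30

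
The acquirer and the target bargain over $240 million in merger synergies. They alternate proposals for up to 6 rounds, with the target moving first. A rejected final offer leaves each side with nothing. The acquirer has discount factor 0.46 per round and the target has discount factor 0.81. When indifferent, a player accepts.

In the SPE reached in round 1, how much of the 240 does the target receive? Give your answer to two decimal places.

195.88

Work backward from the last round.
Round 6 (the acquirer proposes): the target will accept anything ≥ 0, so the acquirer offers 0 and keeps 240.
Round 5 (the target proposes): the acquirer can get 240 next round, worth 0.46 × 240 = 110.4 now; the target offers that and keeps 129.6.
Round 4 (the acquirer proposes): the target can get 129.6 next round, worth 0.81 × 129.6 = 104.976 now, so the acquirer offers 104.976, keeping 135.024.
Round 3 (the target proposes): the acquirer can get 135.024 next round, worth 0.46 × 135.024 = 62.11104 now; the target offers that and keeps 177.88896.
Round 2 (the acquirer proposes): the target can get 177.88896 next round, worth 0.81 × 177.88896 = 144.0900576 now. The acquirer offers 144.0900576 and keeps 240 − 144.0900576 = 95.9099424.
Round 1 (the target proposes): the acquirer can get 95.9099424 next round, worth 0.46 × 95.9099424 = 44.118573504 now, so the target offers 44.118573504, keeping 195.881426496.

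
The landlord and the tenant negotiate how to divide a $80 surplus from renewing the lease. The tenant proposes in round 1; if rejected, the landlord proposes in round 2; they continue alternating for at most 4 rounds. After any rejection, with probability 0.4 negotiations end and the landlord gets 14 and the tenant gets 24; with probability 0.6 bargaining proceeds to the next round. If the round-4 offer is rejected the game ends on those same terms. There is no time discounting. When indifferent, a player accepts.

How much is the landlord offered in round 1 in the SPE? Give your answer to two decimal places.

Round 4 (the landlord proposes): the tenant gets 24 if talks fail, so the landlord offers 24 and keeps 56.
Round 3 (the tenant proposes): rejecting gives the landlord an expected 0.6 × 56 + 0.4 × 14 = 39.2, so the tenant offers 39.2, keeping 40.8.
Round 2 (the landlord proposes): rejecting gives the tenant an expected 0.6 × 40.8 + 0.4 × 24 = 34.08, so the landlord offers 34.08, keeping 45.92.
Round 1 (the tenant proposes): rejecting gives the landlord an expected 0.6 × 45.92 + 0.4 × 14 = 33.152. The tenant offers 33.152 and keeps 80 − 33.152 = 46.848.

33.15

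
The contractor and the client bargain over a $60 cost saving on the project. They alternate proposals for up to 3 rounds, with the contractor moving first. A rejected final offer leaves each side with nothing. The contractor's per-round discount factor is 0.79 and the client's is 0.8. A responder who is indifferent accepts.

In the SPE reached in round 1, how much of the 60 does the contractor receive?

49.92

By backward induction:
Round 3 (the contractor proposes): rejection yields 0 for the client; the contractor offers 0 and keeps 60.
Round 2 (the client proposes): the contractor can get 60 next round, worth 0.79 × 60 = 47.4 now; the client offers that and keeps 12.6.
Round 1 (the contractor proposes): the client can get 12.6 next round, worth 0.8 × 12.6 = 10.08 now. The contractor offers 10.08 and keeps 60 − 10.08 = 49.92.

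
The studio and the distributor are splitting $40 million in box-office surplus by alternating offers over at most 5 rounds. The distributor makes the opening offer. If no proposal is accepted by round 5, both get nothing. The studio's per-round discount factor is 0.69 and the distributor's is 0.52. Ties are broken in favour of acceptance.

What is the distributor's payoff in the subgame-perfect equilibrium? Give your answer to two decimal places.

22.00

Round 5 (the distributor proposes): rejection yields 0 for the studio; the distributor offers 0 and keeps 40.
Round 4 (the studio proposes): the distributor can get 40 next round, worth 0.52 × 40 = 20.8 now, so the studio offers 20.8, keeping 19.2.
Round 3 (the distributor proposes): the studio can get 19.2 next round, worth 0.69 × 19.2 = 13.248 now. The distributor offers 13.248 and keeps 40 − 13.248 = 26.752.
Round 2 (the studio proposes): the distributor can get 26.752 next round, worth 0.52 × 26.752 = 13.91104 now, so the studio offers 13.91104, keeping 26.08896.
Round 1 (the distributor proposes): the studio can get 26.08896 next round, worth 0.69 × 26.08896 = 18.0013824 now; the distributor offers that and keeps 21.9986176.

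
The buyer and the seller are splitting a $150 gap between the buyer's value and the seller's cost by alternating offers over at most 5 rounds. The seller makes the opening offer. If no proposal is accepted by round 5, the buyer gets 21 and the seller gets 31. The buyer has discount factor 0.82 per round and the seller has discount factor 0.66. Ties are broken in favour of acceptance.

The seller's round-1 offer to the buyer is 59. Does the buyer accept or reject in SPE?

Reject

Work out the buyer's continuation value if the offer is rejected.
Round 5 (the seller proposes): the buyer gets 21 if talks fail, so the seller offers 21 and keeps 129.
Round 4 (the buyer proposes): the seller can get 129 next round, worth 0.66 × 129 = 85.14 now. The buyer offers 85.14 and keeps 150 − 85.14 = 64.86.
Round 3 (the seller proposes): the buyer can get 64.86 next round, worth 0.82 × 64.86 = 53.1852 now; the seller offers that and keeps 96.8148.
Round 2 (the buyer proposes): the seller can get 96.8148 next round, worth 0.66 × 96.8148 = 63.897768 now, so the buyer offers 63.897768, keeping 86.102232.
So by rejecting in round 1, the buyer gets 86.102232 next round, worth 0.82 × 86.102232 = 70.60383024 now.
Offer 59 < 70.60383024, so the buyer rejects.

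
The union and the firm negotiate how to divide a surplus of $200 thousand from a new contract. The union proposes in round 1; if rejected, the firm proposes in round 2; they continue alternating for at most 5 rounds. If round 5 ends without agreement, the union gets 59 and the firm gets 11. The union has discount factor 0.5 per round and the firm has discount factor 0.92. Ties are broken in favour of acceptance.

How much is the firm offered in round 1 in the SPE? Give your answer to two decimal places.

Round 5 (the union proposes): the firm gets 11 if talks fail, so the union offers 11 and keeps 189.
Round 4 (the firm proposes): the union can get 189 next round, worth 0.5 × 189 = 94.5 now; the firm offers that and keeps 105.5.
Round 3 (the union proposes): the firm can get 105.5 next round, worth 0.92 × 105.5 = 97.06 now; the union offers that and keeps 102.94.
Round 2 (the firm proposes): the union can get 102.94 next round, worth 0.5 × 102.94 = 51.47 now. The firm offers 51.47 and keeps 200 − 51.47 = 148.53.
Round 1 (the union proposes): the firm can get 148.53 next round, worth 0.92 × 148.53 = 136.6476 now. The union offers 136.6476 and keeps 200 − 136.6476 = 63.3524.

136.65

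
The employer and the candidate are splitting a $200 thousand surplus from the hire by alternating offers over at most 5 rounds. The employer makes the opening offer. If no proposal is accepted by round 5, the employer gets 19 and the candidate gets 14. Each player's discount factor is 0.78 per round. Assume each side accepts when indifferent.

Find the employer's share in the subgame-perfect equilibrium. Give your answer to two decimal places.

139.62

Round 5 (the employer proposes): the candidate gets 14 if talks fail, so the employer offers 14 and keeps 186.
Round 4 (the candidate proposes): the employer can get 186 next round, worth 0.78 × 186 = 145.08 now; the candidate offers that and keeps 54.92.
Round 3 (the employer proposes): the candidate can get 54.92 next round, worth 0.78 × 54.92 = 42.8376 now. The employer offers 42.8376 and keeps 200 − 42.8376 = 157.1624.
Round 2 (the candidate proposes): the employer can get 157.1624 next round, worth 0.78 × 157.1624 = 122.586672 now. The candidate offers 122.586672 and keeps 200 − 122.586672 = 77.413328.
Round 1 (the employer proposes): the candidate can get 77.413328 next round, worth 0.78 × 77.413328 = 60.38239584 now, so the employer offers 60.38239584, keeping 139.61760416.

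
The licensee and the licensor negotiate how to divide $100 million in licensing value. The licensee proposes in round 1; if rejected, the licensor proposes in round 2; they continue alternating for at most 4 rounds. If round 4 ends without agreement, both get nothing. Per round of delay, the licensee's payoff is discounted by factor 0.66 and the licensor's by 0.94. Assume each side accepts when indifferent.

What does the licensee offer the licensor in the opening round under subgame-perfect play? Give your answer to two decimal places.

Round 4 (the licensor proposes): rejection yields 0 for the licensee; the licensor offers 0 and keeps 100.
Round 3 (the licensee proposes): the licensor can get 100 next round, worth 0.94 × 100 = 94 now; the licensee offers that and keeps 6.
Round 2 (the licensor proposes): the licensee can get 6 next round, worth 0.66 × 6 = 3.96 now. The licensor offers 3.96 and keeps 100 − 3.96 = 96.04.
Round 1 (the licensee proposes): the licensor can get 96.04 next round, worth 0.94 × 96.04 = 90.2776 now; the licensee offers that and keeps 9.7224.

90.28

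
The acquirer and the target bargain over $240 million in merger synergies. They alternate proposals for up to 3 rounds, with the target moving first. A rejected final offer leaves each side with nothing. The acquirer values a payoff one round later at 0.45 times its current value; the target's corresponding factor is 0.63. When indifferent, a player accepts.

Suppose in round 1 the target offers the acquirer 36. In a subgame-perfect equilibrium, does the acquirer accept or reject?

Work out the acquirer's continuation value if the offer is rejected.
Round 3 (the target proposes): rejection yields 0 for the acquirer; the target offers 0 and keeps 240.
Round 2 (the acquirer proposes): the target can get 240 next round, worth 0.63 × 240 = 151.2 now, so the acquirer offers 151.2, keeping 88.8.
So by rejecting in round 1, the acquirer gets 88.8 next round, worth 0.45 × 88.8 = 39.96 now.
Offer 36 < 39.96, so the acquirer rejects.

Reject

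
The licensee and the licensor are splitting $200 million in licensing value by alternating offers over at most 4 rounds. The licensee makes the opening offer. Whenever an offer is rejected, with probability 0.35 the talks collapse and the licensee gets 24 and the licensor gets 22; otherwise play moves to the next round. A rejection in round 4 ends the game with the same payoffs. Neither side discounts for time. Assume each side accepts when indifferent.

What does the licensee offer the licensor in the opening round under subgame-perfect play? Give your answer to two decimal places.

Round 4 (the licensor proposes): the licensee gets 24 if talks fail, so the licensor offers 24 and keeps 176.
Round 3 (the licensee proposes): rejecting gives the licensor an expected 0.65 × 176 + 0.35 × 22 = 122.1, so the licensee offers 122.1, keeping 77.9.
Round 2 (the licensor proposes): rejecting gives the licensee an expected 0.65 × 77.9 + 0.35 × 24 = 59.035; the licensor offers that and keeps 140.965.
Round 1 (the licensee proposes): rejecting gives the licensor an expected 0.65 × 140.965 + 0.35 × 22 = 99.32725. The licensee offers 99.32725 and keeps 200 − 99.32725 = 100.67275.

99.33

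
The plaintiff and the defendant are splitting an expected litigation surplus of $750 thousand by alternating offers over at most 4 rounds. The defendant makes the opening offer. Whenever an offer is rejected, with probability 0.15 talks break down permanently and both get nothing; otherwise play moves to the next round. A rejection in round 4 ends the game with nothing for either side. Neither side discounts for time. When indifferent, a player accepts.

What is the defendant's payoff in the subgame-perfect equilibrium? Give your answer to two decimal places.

193.78

Round 4 (the plaintiff proposes): the defendant will accept anything ≥ 0, so the plaintiff offers 0 and keeps 750.
Round 3 (the defendant proposes): rejecting gives the plaintiff an expected 0.85 × 750 = 637.5, so the defendant offers 637.5, keeping 112.5.
Round 2 (the plaintiff proposes): rejecting gives the defendant an expected 0.85 × 112.5 = 95.625. The plaintiff offers 95.625 and keeps 750 − 95.625 = 654.375.
Round 1 (the defendant proposes): rejecting gives the plaintiff an expected 0.85 × 654.375 = 556.21875, so the defendant offers 556.21875, keeping 193.78125.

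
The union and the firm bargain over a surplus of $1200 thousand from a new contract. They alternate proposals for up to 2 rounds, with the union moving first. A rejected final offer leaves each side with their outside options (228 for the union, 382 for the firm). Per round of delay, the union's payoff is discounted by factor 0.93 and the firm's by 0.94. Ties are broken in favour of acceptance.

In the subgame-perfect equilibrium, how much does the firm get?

Solve by backward induction from round 2.
Round 2 (the firm proposes): the union gets 228 if talks fail, so the firm offers 228 and keeps 972.
Round 1 (the union proposes): the firm can get 972 next round, worth 0.94 × 972 = 913.68 now. The union offers 913.68 and keeps 1200 − 913.68 = 286.32.

913.68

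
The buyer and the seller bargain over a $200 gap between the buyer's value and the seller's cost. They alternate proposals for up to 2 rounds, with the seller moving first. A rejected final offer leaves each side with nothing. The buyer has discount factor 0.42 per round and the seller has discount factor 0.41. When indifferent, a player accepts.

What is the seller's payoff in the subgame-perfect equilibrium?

Round 2 (the buyer proposes): the seller will accept anything ≥ 0, so the buyer offers 0 and keeps 200.
Round 1 (the seller proposes): the buyer can get 200 next round, worth 0.42 × 200 = 84 now, so the seller offers 84, keeping 116.

116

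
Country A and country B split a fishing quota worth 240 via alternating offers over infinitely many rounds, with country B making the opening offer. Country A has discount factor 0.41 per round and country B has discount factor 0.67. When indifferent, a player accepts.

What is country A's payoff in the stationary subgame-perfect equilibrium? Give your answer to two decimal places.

44.77

When country B proposes, country A accepts any offer worth at least 0.41 times what country A would get by proposing next round; and vice versa.
This gives x = 240 − 0.41y and y = 240 − 0.67x, where x and y are each side's share when it proposes.
Hence (1 − 0.41·0.67)x = 240(1 − 0.41), i.e. 0.7253·x = 141.6.
x ≈ 195.2296; country A's share is 240 − x ≈ 44.7704.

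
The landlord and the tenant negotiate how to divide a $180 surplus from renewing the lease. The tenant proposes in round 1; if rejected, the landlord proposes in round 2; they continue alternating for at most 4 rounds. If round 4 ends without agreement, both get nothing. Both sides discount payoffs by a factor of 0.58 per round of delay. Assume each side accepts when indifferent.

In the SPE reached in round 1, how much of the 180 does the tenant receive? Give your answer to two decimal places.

Solve by backward induction from round 4.
Round 4 (the landlord proposes): rejection yields 0 for the tenant; the landlord offers 0 and keeps 180.
Round 3 (the tenant proposes): the landlord can get 180 next round, worth 0.58 × 180 = 104.4 now; the tenant offers that and keeps 75.6.
Round 2 (the landlord proposes): the tenant can get 75.6 next round, worth 0.58 × 75.6 = 43.848 now; the landlord offers that and keeps 136.152.
Round 1 (the tenant proposes): the landlord can get 136.152 next round, worth 0.58 × 136.152 = 78.96816 now. The tenant offers 78.96816 and keeps 180 − 78.96816 = 101.03184.

101.03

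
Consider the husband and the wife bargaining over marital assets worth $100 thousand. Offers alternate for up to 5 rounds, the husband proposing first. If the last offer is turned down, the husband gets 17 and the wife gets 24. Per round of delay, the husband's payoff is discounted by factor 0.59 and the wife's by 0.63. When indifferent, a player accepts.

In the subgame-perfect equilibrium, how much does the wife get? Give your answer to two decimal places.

By backward induction:
Round 5 (the husband proposes): the wife gets 24 if talks fail, so the husband offers 24 and keeps 76.
Round 4 (the wife proposes): the husband can get 76 next round, worth 0.59 × 76 = 44.84 now. The wife offers 44.84 and keeps 100 − 44.84 = 55.16.
Round 3 (the husband proposes): the wife can get 55.16 next round, worth 0.63 × 55.16 = 34.7508 now; the husband offers that and keeps 65.2492.
Round 2 (the wife proposes): the husband can get 65.2492 next round, worth 0.59 × 65.2492 = 38.497028 now; the wife offers that and keeps 61.502972.
Round 1 (the husband proposes): the wife can get 61.502972 next round, worth 0.63 × 61.502972 = 38.74687236 now; the husband offers that and keeps 61.25312764.

38.75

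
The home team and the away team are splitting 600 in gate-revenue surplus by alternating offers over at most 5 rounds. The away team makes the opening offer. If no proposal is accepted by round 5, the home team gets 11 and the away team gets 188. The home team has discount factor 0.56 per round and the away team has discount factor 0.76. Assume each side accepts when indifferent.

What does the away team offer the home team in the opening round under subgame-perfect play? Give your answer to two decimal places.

Work backward from the last round.
Round 5 (the away team proposes): the home team gets 11 if talks fail, so the away team offers 11 and keeps 589.
Round 4 (the home team proposes): the away team can get 589 next round, worth 0.76 × 589 = 447.64 now; the home team offers that and keeps 152.36.
Round 3 (the away team proposes): the home team can get 152.36 next round, worth 0.56 × 152.36 = 85.3216 now, so the away team offers 85.3216, keeping 514.6784.
Round 2 (the home team proposes): the away team can get 514.6784 next round, worth 0.76 × 514.6784 = 391.155584 now; the home team offers that and keeps 208.844416.
Round 1 (the away team proposes): the home team can get 208.844416 next round, worth 0.56 × 208.844416 = 116.95287296 now, so the away team offers 116.95287296, keeping 483.04712704.

116.95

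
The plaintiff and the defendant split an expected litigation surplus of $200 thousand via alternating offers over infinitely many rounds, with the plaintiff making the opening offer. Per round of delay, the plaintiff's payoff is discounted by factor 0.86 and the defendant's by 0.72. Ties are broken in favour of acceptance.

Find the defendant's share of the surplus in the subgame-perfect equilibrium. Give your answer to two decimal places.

In a stationary SPE each proposer offers the other exactly their discounted continuation value.
If the plaintiff keeps x when proposing and the defendant keeps y when proposing, then x = 200 − 0.72y and y = 200 − 0.86x.
Solving: x = 200(1 − 0.72) / (1 − 0.86·0.72) = 56 / 0.3808 ≈ 147.0588.
The defendant gets 200 − 147.0588 ≈ 52.9412.

52.94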